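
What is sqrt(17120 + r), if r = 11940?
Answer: 2*sqrt(7265) ≈ 170.47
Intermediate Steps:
sqrt(17120 + r) = sqrt(17120 + 11940) = sqrt(29060) = 2*sqrt(7265)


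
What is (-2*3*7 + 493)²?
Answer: 203401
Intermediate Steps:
(-2*3*7 + 493)² = (-6*7 + 493)² = (-42 + 493)² = 451² = 203401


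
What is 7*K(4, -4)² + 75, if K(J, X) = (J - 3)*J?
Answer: 187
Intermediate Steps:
K(J, X) = J*(-3 + J) (K(J, X) = (-3 + J)*J = J*(-3 + J))
7*K(4, -4)² + 75 = 7*(4*(-3 + 4))² + 75 = 7*(4*1)² + 75 = 7*4² + 75 = 7*16 + 75 = 112 + 75 = 187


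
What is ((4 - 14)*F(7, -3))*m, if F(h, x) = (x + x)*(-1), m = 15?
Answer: -900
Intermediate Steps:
F(h, x) = -2*x (F(h, x) = (2*x)*(-1) = -2*x)
((4 - 14)*F(7, -3))*m = ((4 - 14)*(-2*(-3)))*15 = -10*6*15 = -60*15 = -900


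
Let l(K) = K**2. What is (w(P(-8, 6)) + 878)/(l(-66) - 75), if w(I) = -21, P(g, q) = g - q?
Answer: 857/4281 ≈ 0.20019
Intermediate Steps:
(w(P(-8, 6)) + 878)/(l(-66) - 75) = (-21 + 878)/((-66)**2 - 75) = 857/(4356 - 75) = 857/4281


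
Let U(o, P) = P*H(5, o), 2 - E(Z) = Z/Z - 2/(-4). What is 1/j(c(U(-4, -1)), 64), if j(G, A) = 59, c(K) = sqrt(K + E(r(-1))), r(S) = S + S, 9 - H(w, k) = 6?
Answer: 1/59 ≈ 0.016949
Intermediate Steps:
H(w, k) = 3 (H(w, k) = 9 - 1*6 = 9 - 6 = 3)
r(S) = 2*S
E(Z) = 1/2 (E(Z) = 2 - (Z/Z - 2/(-4)) = 2 - (1 - 2*(-1/4)) = 2 - (1 + 1/2) = 2 - 1*3/2 = 2 - 3/2 = 1/2)
U(o, P) = 3*P (U(o, P) = P*3 = 3*P)
c(K) = sqrt(1/2 + K) (c(K) = sqrt(K + 1/2) = sqrt(1/2 + K))
1/j(c(U(-4, -1)), 64) = 1/59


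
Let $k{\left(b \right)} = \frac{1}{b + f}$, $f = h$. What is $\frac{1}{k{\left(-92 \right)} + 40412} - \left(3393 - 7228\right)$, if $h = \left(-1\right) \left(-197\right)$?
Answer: $\frac{16272906040}{4243261} \approx 3835.0$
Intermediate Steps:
$h = 197$
$f = 197$
$k{\left(b \right)} = \frac{1}{197 + b}$ ($k{\left(b \right)} = \frac{1}{b + 197} = \frac{1}{197 + b}$)
$\frac{1}{k{\left(-92 \right)} + 40412} - \left(3393 - 7228\right) = \frac{1}{\frac{1}{197 - 92} + 40412} - \left(3393 - 7228\right) = \frac{1}{\frac{1}{105} + 40412} - \left(3393 - 7228\right) = \frac{1}{\frac{1}{105} + 40412} - -3835 = \frac{1}{\frac{4243261}{105}} + 3835 = \frac{105}{4243261} + 3835 = \frac{16272906040}{4243261}$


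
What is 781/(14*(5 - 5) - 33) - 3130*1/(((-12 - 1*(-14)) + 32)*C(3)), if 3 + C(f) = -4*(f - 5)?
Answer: -2146/51 ≈ -42.078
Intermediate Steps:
C(f) = 17 - 4*f (C(f) = -3 - 4*(f - 5) = -3 - 4*(-5 + f) = -3 + (20 - 4*f) = 17 - 4*f)
781/(14*(5 - 5) - 33) - 3130*1/(((-12 - 1*(-14)) + 32)*C(3)) = 781/(14*(5 - 5) - 33) - 3130*1/((17 - 4*3)*((-12 - 1*(-14)) + 32)) = 781/(14*0 - 33) - 3130*1/((17 - 12)*((-12 + 14) + 32)) = 781/(0 - 33) - 3130*1/(5*(2 + 32)) = 781/(-33) - 3130/(34*5) = 781*(-1/33) - 3130/170 = -71/3 - 3130*1/170 = -71/3 - 313/17 = -2146/51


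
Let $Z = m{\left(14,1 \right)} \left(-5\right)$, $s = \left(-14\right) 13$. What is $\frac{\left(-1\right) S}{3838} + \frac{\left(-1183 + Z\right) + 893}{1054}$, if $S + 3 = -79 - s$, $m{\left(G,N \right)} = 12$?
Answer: $- \frac{362175}{1011313} \approx -0.35812$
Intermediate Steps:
$s = -182$
$S = 100$ ($S = -3 - -103 = -3 + \left(-79 + 182\right) = -3 + 103 = 100$)
$Z = -60$ ($Z = 12 \left(-5\right) = -60$)
$\frac{\left(-1\right) S}{3838} + \frac{\left(-1183 + Z\right) + 893}{1054} = \frac{\left(-1\right) 100}{3838} + \frac{\left(-1183 - 60\right) + 893}{1054} = \left(-100\right) \frac{1}{3838} + \left(-1243 + 893\right) \frac{1}{1054} = - \frac{50}{1919} - \frac{175}{527} = - \frac{362175}{1011313}$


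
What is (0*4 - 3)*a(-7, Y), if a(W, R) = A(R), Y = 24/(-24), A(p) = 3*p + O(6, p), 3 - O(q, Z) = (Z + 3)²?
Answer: 12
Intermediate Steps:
O(q, Z) = 3 - (3 + Z)² (O(q, Z) = 3 - (Z + 3)² = 3 - (3 + Z)²)
A(p) = 3 - (3 + p)² + 3*p (A(p) = 3*p + (3 - (3 + p)²) = 3 - (3 + p)² + 3*p)
Y = -1 (Y = 24*(-1/24) = -1)
a(W, R) = 3 - (3 + R)² + 3*R
(0*4 - 3)*a(-7, Y) = (0*4 - 3)*(3 - (3 - 1)² + 3*(-1)) = (0 - 3)*(3 - 1*2² - 3) = -3*(3 - 1*4 - 3) = -3*(3 - 4 - 3) = -3*(-4) = 12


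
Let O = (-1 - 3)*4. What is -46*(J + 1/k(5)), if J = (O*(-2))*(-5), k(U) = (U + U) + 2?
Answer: 44137/6 ≈ 7356.2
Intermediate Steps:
O = -16 (O = -4*4 = -16)
k(U) = 2 + 2*U (k(U) = 2*U + 2 = 2 + 2*U)
J = -160 (J = -16*(-2)*(-5) = 32*(-5) = -160)
-46*(J + 1/k(5)) = -46*(-160 + 1/(2 + 2*5)) = -46*(-160 + 1/(2 + 10)) = -46*(-160 + 1/12) = -46*(-1919/12) = 44137/6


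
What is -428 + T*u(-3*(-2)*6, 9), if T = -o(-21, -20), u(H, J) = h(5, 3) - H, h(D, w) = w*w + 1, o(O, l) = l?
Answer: -948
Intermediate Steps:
h(D, w) = 1 + w² (h(D, w) = w² + 1 = 1 + w²)
u(H, J) = 10 - H (u(H, J) = (1 + 3²) - H = (1 + 9) - H = 10 - H)
T = 20 (T = -1*(-20) = 20)
-428 + T*u(-3*(-2)*6, 9) = -428 + 20*(10 - (-3*(-2))*6) = -428 + 20*(10 - 6*6) = -428 + 20*(10 - 1*36) = -428 + 20*(10 - 36) = -428 + 20*(-26) = -428 - 520 = -948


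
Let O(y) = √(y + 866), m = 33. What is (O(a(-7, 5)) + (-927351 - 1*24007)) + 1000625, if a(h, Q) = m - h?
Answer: 49267 + √906 ≈ 49297.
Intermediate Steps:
a(h, Q) = 33 - h
O(y) = √(866 + y)
(O(a(-7, 5)) + (-927351 - 1*24007)) + 1000625 = (√(866 + (33 - 1*(-7))) + (-927351 - 1*24007)) + 1000625 = (√(866 + (33 + 7)) + (-927351 - 24007)) + 1000625 = (√(866 + 40) - 951358) + 1000625 = (√906 - 951358) + 1000625 = (-951358 + √906) + 1000625 = 49267 + √906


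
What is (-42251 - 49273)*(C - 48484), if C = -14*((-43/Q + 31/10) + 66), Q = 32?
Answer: 90485362767/20 ≈ 4.5243e+9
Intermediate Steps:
C = -75887/80 (C = -14*((-43/32 + 31/10) + 66) = -14*(281/160 + 66) = -14*10841/160 = -75887/80 ≈ -948.59)
(-42251 - 49273)*(C - 48484) = (-42251 - 49273)*(-75887/80 - 48484) = -91524*(-3954607/80) = 90485362767/20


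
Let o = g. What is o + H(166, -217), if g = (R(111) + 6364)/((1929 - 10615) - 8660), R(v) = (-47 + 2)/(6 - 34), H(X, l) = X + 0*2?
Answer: 80445971/485688 ≈ 165.63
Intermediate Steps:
H(X, l) = X (H(X, l) = X + 0 = X)
R(v) = 45/28 (R(v) = -45/(-28) = -45*(-1/28) = 45/28)
g = -178237/485688 (g = (45/28 + 6364)/((1929 - 10615) - 8660) = 178237/(28*(-8686 - 8660)) = (178237/28)/(-17346) = (178237/28)*(-1/17346) = -178237/485688 ≈ -0.36698)
o = -178237/485688 ≈ -0.36698
o + H(166, -217) = -178237/485688 + 166 = 80445971/485688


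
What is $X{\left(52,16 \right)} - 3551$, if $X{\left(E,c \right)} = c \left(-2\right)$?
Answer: $-3583$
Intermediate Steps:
$X{\left(E,c \right)} = - 2 c$
$X{\left(52,16 \right)} - 3551 = \left(-2\right) 16 - 3551 = -32 - 3551 = -3583$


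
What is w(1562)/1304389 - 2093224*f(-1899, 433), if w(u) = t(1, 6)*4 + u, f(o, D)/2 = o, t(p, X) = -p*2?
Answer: 10369977011798082/1304389 ≈ 7.9501e+9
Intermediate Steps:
t(p, X) = -2*p
f(o, D) = 2*o
w(u) = -8 + u (w(u) = -2*1*4 + u = -2*4 + u = -8 + u)
w(1562)/1304389 - 2093224*f(-1899, 433) = (-8 + 1562)/1304389 - 2093224*2*(-1899) = 1554*(1/1304389) - 2093224/(1/(-3798)) = 1554/1304389 - 2093224/(-1/3798) = 1554/1304389 - 2093224*(-3798) = 1554/1304389 + 7950064752 = 10369977011798082/1304389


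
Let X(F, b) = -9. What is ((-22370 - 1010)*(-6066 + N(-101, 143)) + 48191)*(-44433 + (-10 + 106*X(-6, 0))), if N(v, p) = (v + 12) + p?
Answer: -6383215469147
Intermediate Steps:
N(v, p) = 12 + p + v (N(v, p) = (12 + v) + p = 12 + p + v)
((-22370 - 1010)*(-6066 + N(-101, 143)) + 48191)*(-44433 + (-10 + 106*X(-6, 0))) = ((-22370 - 1010)*(-6066 + (12 + 143 - 101)) + 48191)*(-44433 + (-10 + 106*(-9))) = (-23380*(-6066 + 54) + 48191)*(-44433 + (-10 - 954)) = (-23380*(-6012) + 48191)*(-44433 - 964) = (140560560 + 48191)*(-45397) = 140608751*(-45397) = -6383215469147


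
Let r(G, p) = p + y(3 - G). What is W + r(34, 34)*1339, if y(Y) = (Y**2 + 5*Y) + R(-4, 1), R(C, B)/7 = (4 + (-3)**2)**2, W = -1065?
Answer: 2707732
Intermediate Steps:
R(C, B) = 1183 (R(C, B) = 7*(4 + (-3)**2)**2 = 7*(4 + 9)**2 = 7*13**2 = 7*169 = 1183)
y(Y) = 1183 + Y**2 + 5*Y (y(Y) = (Y**2 + 5*Y) + 1183 = 1183 + Y**2 + 5*Y)
r(G, p) = 1198 + p + (3 - G)**2 - 5*G (r(G, p) = p + (1183 + (3 - G)**2 + 5*(3 - G)) = p + (1183 + (3 - G)**2 + (15 - 5*G)) = p + (1198 + (3 - G)**2 - 5*G) = 1198 + p + (3 - G)**2 - 5*G)
W + r(34, 34)*1339 = -1065 + (1207 + 34 + 34**2 - 11*34)*1339 = -1065 + (1207 + 34 + 1156 - 374)*1339 = -1065 + 2023*1339 = -1065 + 2708797 = 2707732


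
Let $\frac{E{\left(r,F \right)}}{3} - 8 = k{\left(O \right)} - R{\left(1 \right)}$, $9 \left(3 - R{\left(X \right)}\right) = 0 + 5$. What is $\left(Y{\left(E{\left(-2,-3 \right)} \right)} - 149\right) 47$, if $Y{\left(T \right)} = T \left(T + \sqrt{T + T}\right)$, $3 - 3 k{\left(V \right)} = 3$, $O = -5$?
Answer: $\frac{54473}{9} + \frac{23500 \sqrt{3}}{9} \approx 10575.0$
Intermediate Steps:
$k{\left(V \right)} = 0$ ($k{\left(V \right)} = 1 - 1 = 0$)
$R{\left(X \right)} = \frac{22}{9}$ ($R{\left(X \right)} = 3 - \frac{0 + 5}{9} = 3 - \frac{5}{9} = \frac{22}{9}$)
$E{\left(r,F \right)} = \frac{50}{3}$ ($E{\left(r,F \right)} = 24 + 3 \left(0 - \frac{22}{9}\right) = 24 + 3 \left(- \frac{22}{9}\right) = 24 - \frac{22}{3} = \frac{50}{3}$)
$Y{\left(T \right)} = T \left(T + \sqrt{2} \sqrt{T}\right)$ ($Y{\left(T \right)} = T \left(T + \sqrt{2 T}\right) = T \left(T + \sqrt{2} \sqrt{T}\right)$)
$\left(Y{\left(E{\left(-2,-3 \right)} \right)} - 149\right) 47 = \left(\left(\left(\frac{50}{3}\right)^{2} + \sqrt{2} \left(\frac{50}{3}\right)^{\frac{3}{2}}\right) - 149\right) 47 = \left(\left(\frac{2500}{9} + \sqrt{2} \frac{250 \sqrt{6}}{9}\right) - 149\right) 47 = \left(\left(\frac{2500}{9} + \frac{500 \sqrt{3}}{9}\right) - 149\right) 47 = \left(\frac{1159}{9} + \frac{500 \sqrt{3}}{9}\right) 47 = \frac{54473}{9} + \frac{23500 \sqrt{3}}{9}$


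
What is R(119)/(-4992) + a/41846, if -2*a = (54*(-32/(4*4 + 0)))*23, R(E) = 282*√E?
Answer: 621/20923 - 47*√119/832 ≈ -0.58656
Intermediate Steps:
a = 1242 (a = -54*(-32/(4*4 + 0))*23/2 = -54*(-32/(16 + 0))*23/2 = -54*(-32/16)*23/2 = -54*(-32*1/16)*23/2 = -54*(-2)*23/2 = -(-54)*23 = -½*(-2484) = 1242)
R(119)/(-4992) + a/41846 = (282*√119)/(-4992) + 1242/41846 = (282*√119)*(-1/4992) + 1242*(1/41846) = -47*√119/832 + 621/20923 = 621/20923 - 47*√119/832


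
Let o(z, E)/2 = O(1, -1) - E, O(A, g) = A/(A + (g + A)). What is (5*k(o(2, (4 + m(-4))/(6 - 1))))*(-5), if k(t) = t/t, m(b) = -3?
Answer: -25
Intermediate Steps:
O(A, g) = A/(g + 2*A) (O(A, g) = A/(A + (A + g)) = A/(g + 2*A))
o(z, E) = 2 - 2*E (o(z, E) = 2*(1/(-1 + 2*1) - E) = 2*(1/(-1 + 2) - E) = 2*(1/1 - E) = 2*(1*1 - E) = 2*(1 - E) = 2 - 2*E)
k(t) = 1
(5*k(o(2, (4 + m(-4))/(6 - 1))))*(-5) = (5*1)*(-5) = 5*(-5) = -25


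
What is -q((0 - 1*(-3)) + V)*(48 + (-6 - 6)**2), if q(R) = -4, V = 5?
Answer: 768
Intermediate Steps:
-q((0 - 1*(-3)) + V)*(48 + (-6 - 6)**2) = -(-4)*(48 + (-6 - 6)**2) = -(-4)*(48 + (-12)**2) = -(-4)*(48 + 144) = -(-4)*192 = -1*(-768) = 768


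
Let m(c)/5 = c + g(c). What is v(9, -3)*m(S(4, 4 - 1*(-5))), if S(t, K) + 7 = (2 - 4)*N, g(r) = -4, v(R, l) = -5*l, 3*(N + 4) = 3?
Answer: -375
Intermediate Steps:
N = -3 (N = -4 + (⅓)*3 = -4 + 1 = -3)
S(t, K) = -1 (S(t, K) = -7 + (2 - 4)*(-3) = -7 - 2*(-3) = -7 + 6 = -1)
m(c) = -20 + 5*c (m(c) = 5*(c - 4) = 5*(-4 + c) = -20 + 5*c)
v(9, -3)*m(S(4, 4 - 1*(-5))) = (-5*(-3))*(-20 + 5*(-1)) = 15*(-20 - 5) = 15*(-25) = -375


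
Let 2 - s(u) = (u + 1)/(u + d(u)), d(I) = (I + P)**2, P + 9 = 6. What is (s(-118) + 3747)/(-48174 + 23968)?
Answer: -9074474/58590623 ≈ -0.15488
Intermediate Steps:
P = -3 (P = -9 + 6 = -3)
d(I) = (-3 + I)**2 (d(I) = (I - 3)**2 = (-3 + I)**2)
s(u) = 2 - (1 + u)/(u + (-3 + u)**2) (s(u) = 2 - (u + 1)/(u + (-3 + u)**2) = 2 - (1 + u)/(u + (-3 + u)**2))
(s(-118) + 3747)/(-48174 + 23968) = ((-1 - 118 + 2*(-3 - 118)**2)/(-118 + (-3 - 118)**2) + 3747)/(-48174 + 23968) = ((-1 - 118 + 2*(-121)**2)/(-118 + (-121)**2) + 3747)/(-24206) = ((-1 - 118 + 2*14641)/(-118 + 14641) + 3747)*(-1/24206) = ((-1 - 118 + 29282)/14523 + 3747)*(-1/24206) = ((1/14523)*29163 + 3747)*(-1/24206) = (9721/4841 + 3747)*(-1/24206) = (18148948/4841)*(-1/24206) = -9074474/58590623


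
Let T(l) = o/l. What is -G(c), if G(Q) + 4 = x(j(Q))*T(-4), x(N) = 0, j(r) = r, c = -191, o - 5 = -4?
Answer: 4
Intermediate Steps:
o = 1 (o = 5 - 4 = 1)
T(l) = 1/l
G(Q) = -4 (G(Q) = -4 + 0/(-4) = -4 + 0*(-¼) = -4 + 0 = -4)
-G(c) = -1*(-4) = 4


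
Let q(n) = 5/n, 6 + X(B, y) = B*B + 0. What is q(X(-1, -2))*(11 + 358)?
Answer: -369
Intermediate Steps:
X(B, y) = -6 + B**2 (X(B, y) = -6 + (B*B + 0) = -6 + (B**2 + 0) = -6 + B**2)
q(X(-1, -2))*(11 + 358) = (5/(-6 + (-1)**2))*(11 + 358) = (5/(-6 + 1))*369 = (5/(-5))*369 = (5*(-1/5))*369 = -1*369 = -369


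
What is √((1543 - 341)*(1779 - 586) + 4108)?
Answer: √1438094 ≈ 1199.2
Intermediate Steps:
√((1543 - 341)*(1779 - 586) + 4108) = √(1202*1193 + 4108) = √(1433986 + 4108) = √1438094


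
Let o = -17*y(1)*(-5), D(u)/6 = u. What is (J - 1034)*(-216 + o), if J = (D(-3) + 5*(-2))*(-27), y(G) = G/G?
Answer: 36418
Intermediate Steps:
y(G) = 1
D(u) = 6*u
J = 756 (J = (6*(-3) + 5*(-2))*(-27) = (-18 - 10)*(-27) = -28*(-27) = 756)
o = 85 (o = -17*1*(-5) = -17*(-5) = 85)
(J - 1034)*(-216 + o) = (756 - 1034)*(-216 + 85) = -278*(-131) = 36418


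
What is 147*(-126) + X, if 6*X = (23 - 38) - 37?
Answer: -55592/3 ≈ -18531.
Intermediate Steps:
X = -26/3 (X = ((23 - 38) - 37)/6 = (-15 - 37)/6 = (1/6)*(-52) = -26/3 ≈ -8.6667)
147*(-126) + X = 147*(-126) - 26/3 = -18522 - 26/3 = -55592/3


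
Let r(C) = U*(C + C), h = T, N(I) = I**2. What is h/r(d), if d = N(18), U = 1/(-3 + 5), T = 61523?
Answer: 61523/324 ≈ 189.89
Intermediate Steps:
U = 1/2 ≈ 0.50000
d = 324 (d = 18**2 = 324)
h = 61523
r(C) = C (r(C) = (C + C)/2 = (2*C)/2 = C)
h/r(d) = 61523/324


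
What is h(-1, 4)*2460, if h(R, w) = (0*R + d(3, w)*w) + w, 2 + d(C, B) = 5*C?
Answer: 137760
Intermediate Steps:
d(C, B) = -2 + 5*C
h(R, w) = 14*w (h(R, w) = (0*R + (-2 + 5*3)*w) + w = (0 + (-2 + 15)*w) + w = (0 + 13*w) + w = 13*w + w = 14*w)
h(-1, 4)*2460 = (14*4)*2460 = 56*2460 = 137760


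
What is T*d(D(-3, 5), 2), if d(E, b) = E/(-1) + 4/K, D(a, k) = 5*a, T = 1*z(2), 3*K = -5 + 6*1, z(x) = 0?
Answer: 0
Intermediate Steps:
K = 1/3 (K = (-5 + 6*1)/3 = (-5 + 6)/3 = (1/3)*1 = 1/3 ≈ 0.33333)
T = 0 (T = 1*0 = 0)
d(E, b) = 12 - E (d(E, b) = E/(-1) + 4/(1/3) = E*(-1) + 4*3 = -E + 12 = 12 - E)
T*d(D(-3, 5), 2) = 0*(12 - 5*(-3)) = 0*(12 - 1*(-15)) = 0*(12 + 15) = 0*27 = 0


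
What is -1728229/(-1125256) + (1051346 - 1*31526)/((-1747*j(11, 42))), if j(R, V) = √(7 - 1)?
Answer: 1728229/1125256 - 169970*√6/1747 ≈ -236.78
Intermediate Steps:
j(R, V) = √6
-1728229/(-1125256) + (1051346 - 1*31526)/((-1747*j(11, 42))) = -1728229/(-1125256) + (1051346 - 1*31526)/((-1747*√6)) = -1728229*(-1/1125256) + (1051346 - 31526)*(-√6/10482) = 1728229/1125256 + 1019820*(-√6/10482) = 1728229/1125256 - 169970*√6/1747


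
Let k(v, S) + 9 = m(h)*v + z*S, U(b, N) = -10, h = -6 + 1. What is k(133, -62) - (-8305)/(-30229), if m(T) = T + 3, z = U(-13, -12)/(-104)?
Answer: -221038775/785954 ≈ -281.24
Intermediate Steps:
h = -5
z = 5/52 (z = -10/(-104) = -10*(-1/104) = 5/52 ≈ 0.096154)
m(T) = 3 + T
k(v, S) = -9 - 2*v + 5*S/52 (k(v, S) = -9 + ((3 - 5)*v + 5*S/52) = -9 + (-2*v + 5*S/52) = -9 - 2*v + 5*S/52)
k(133, -62) - (-8305)/(-30229) = (-9 - 2*133 + (5/52)*(-62)) - (-8305)/(-30229) = (-9 - 266 - 155/26) - (-8305)*(-1)/30229 = -7305/26 - 1*8305/30229 = -7305/26 - 8305/30229 = -221038775/785954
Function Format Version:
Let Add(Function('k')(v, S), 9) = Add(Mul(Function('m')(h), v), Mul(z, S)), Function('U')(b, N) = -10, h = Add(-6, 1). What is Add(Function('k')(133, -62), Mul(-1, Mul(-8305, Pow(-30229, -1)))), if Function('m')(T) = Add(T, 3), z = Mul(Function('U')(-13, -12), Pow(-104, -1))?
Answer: Rational(-221038775, 785954) ≈ -281.24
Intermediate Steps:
h = -5
z = Rational(5, 52) (z = Mul(-10, Pow(-104, -1)) = Mul(-10, Rational(-1, 104)) = Rational(5, 52) ≈ 0.096154)
Function('m')(T) = Add(3, T)
Function('k')(v, S) = Add(-9, Mul(-2, v), Mul(Rational(5, 52), S)) (Function('k')(v, S) = Add(-9, Add(Mul(Add(3, -5), v), Mul(Rational(5, 52), S))) = Add(-9, Add(Mul(-2, v), Mul(Rational(5, 52), S))) = Add(-9, Mul(-2, v), Mul(Rational(5, 52), S)))
Add(Function('k')(133, -62), Mul(-1, Mul(-8305, Pow(-30229, -1)))) = Add(Add(-9, Mul(-2, 133), Mul(Rational(5, 52), -62)), Mul(-1, Mul(-8305, Pow(-30229, -1)))) = Add(Add(-9, -266, Rational(-155, 26)), Mul(-1, Mul(-8305, Rational(-1, 30229)))) = Add(Rational(-7305, 26), Mul(-1, Rational(8305, 30229))) = Add(Rational(-7305, 26), Rational(-8305, 30229)) = Rational(-221038775, 785954)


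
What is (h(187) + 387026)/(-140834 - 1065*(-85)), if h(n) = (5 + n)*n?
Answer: -422930/50309 ≈ -8.4066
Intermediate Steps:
h(n) = n*(5 + n)
(h(187) + 387026)/(-140834 - 1065*(-85)) = (187*(5 + 187) + 387026)/(-140834 - 1065*(-85)) = (187*192 + 387026)/(-140834 + 90525) = (35904 + 387026)/(-50309) = 422930*(-1/50309) = -422930/50309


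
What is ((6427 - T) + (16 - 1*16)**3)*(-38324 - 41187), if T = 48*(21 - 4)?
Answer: -446136221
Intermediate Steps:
T = 816 (T = 48*17 = 816)
((6427 - T) + (16 - 1*16)**3)*(-38324 - 41187) = ((6427 - 1*816) + (16 - 1*16)**3)*(-38324 - 41187) = ((6427 - 816) + (16 - 16)**3)*(-79511) = (5611 + 0**3)*(-79511) = (5611 + 0)*(-79511) = 5611*(-79511) = -446136221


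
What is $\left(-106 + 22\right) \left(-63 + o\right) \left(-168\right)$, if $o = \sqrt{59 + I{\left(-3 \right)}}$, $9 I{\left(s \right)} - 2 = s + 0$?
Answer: $-889056 + 4704 \sqrt{530} \approx -7.8076 \cdot 10^{5}$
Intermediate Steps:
$I{\left(s \right)} = \frac{2}{9} + \frac{s}{9}$ ($I{\left(s \right)} = \frac{2}{9} + \frac{s + 0}{9} = \frac{2}{9} + \frac{s}{9}$)
$o = \frac{\sqrt{530}}{3}$ ($o = \sqrt{59 + \left(\frac{2}{9} + \frac{1}{9} \left(-3\right)\right)} = \sqrt{59 + \left(\frac{2}{9} - \frac{1}{3}\right)} = \sqrt{59 - \frac{1}{9}} = \sqrt{\frac{530}{9}} = \frac{\sqrt{530}}{3} \approx 7.6739$)
$\left(-106 + 22\right) \left(-63 + o\right) \left(-168\right) = \left(-106 + 22\right) \left(-63 + \frac{\sqrt{530}}{3}\right) \left(-168\right) = - 84 \left(-63 + \frac{\sqrt{530}}{3}\right) \left(-168\right) = \left(5292 - 28 \sqrt{530}\right) \left(-168\right) = -889056 + 4704 \sqrt{530}$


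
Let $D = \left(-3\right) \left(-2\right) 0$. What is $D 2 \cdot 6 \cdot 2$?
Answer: $0$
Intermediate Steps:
$D = 0$ ($D = 6 \cdot 0 = 0$)
$D 2 \cdot 6 \cdot 2 = 0 \cdot 2 \cdot 6 \cdot 2 = 0 \cdot 12 \cdot 2 = 0 \cdot 24 = 0$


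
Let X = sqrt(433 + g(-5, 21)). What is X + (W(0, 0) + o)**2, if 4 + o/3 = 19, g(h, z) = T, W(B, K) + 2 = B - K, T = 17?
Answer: 1849 + 15*sqrt(2) ≈ 1870.2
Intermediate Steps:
W(B, K) = -2 + B - K (W(B, K) = -2 + (B - K) = -2 + B - K)
g(h, z) = 17
X = 15*sqrt(2) (X = sqrt(433 + 17) = sqrt(450) = 15*sqrt(2) ≈ 21.213)
o = 45 (o = -12 + 3*19 = -12 + 57 = 45)
X + (W(0, 0) + o)**2 = 15*sqrt(2) + ((-2 + 0 - 1*0) + 45)**2 = 15*sqrt(2) + ((-2 + 0 + 0) + 45)**2 = 15*sqrt(2) + (-2 + 45)**2 = 15*sqrt(2) + 43**2 = 15*sqrt(2) + 1849 = 1849 + 15*sqrt(2)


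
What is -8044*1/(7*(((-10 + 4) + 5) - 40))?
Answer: 8044/287 ≈ 28.028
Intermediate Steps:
-8044*1/(7*(((-10 + 4) + 5) - 40)) = -8044*1/(7*((-6 + 5) - 40)) = -8044*1/(7*(-1 - 40)) = -8044/(7*(-41)) = -8044/(-287) = -8044*(-1/287) = 8044/287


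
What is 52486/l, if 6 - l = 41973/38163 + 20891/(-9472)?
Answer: 6324211973632/856191531 ≈ 7386.4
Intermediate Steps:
l = 856191531/120493312 (l = 6 - (41973/38163 + 20891/(-9472)) = 6 - (41973*(1/38163) + 20891*(-1/9472)) = 6 - (13991/12721 - 20891/9472) = 6 - 1*(-133231659/120493312) = 6 + 133231659/120493312 = 856191531/120493312 ≈ 7.1057)
52486/l = 52486/(856191531/120493312) = 52486*(120493312/856191531) = 6324211973632/856191531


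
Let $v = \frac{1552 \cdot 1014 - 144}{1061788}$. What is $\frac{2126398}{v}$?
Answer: $\frac{282222984953}{196698} \approx 1.4348 \cdot 10^{6}$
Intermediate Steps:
$v = \frac{393396}{265447}$ ($v = \left(1573728 - 144\right) \frac{1}{1061788} = 1573584 \cdot \frac{1}{1061788} = \frac{393396}{265447} \approx 1.482$)
$\frac{2126398}{v} = \frac{2126398}{\frac{393396}{265447}} = 2126398 \cdot \frac{265447}{393396} = \frac{282222984953}{196698}$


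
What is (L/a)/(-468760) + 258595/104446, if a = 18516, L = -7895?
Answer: 224449168417637/90654534047136 ≈ 2.4759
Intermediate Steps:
(L/a)/(-468760) + 258595/104446 = -7895/18516/(-468760) + 258595/104446 = -7895*1/18516*(-1/468760) + 258595*(1/104446) = -7895/18516*(-1/468760) + 258595/104446 = 1579/1735912032 + 258595/104446 = 224449168417637/90654534047136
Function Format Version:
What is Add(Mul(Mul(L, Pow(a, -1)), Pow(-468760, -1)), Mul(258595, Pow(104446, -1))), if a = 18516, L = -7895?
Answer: Rational(224449168417637, 90654534047136) ≈ 2.4759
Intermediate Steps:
Add(Mul(Mul(L, Pow(a, -1)), Pow(-468760, -1)), Mul(258595, Pow(104446, -1))) = Add(Mul(Mul(-7895, Pow(18516, -1)), Pow(-468760, -1)), Mul(258595, Pow(104446, -1))) = Add(Mul(Mul(-7895, Rational(1, 18516)), Rational(-1, 468760)), Mul(258595, Rational(1, 104446))) = Add(Mul(Rational(-7895, 18516), Rational(-1, 468760)), Rational(258595, 104446)) = Add(Rational(1579, 1735912032), Rational(258595, 104446)) = Rational(224449168417637, 90654534047136)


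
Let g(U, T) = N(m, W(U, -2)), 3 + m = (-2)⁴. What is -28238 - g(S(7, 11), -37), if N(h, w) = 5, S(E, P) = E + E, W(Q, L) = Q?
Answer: -28243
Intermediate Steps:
S(E, P) = 2*E
m = 13 (m = -3 + (-2)⁴ = -3 + 16 = 13)
g(U, T) = 5
-28238 - g(S(7, 11), -37) = -28238 - 1*5 = -28238 - 5 = -28243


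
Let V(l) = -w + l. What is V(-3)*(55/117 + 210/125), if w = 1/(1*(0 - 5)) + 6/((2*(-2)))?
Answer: -6289/2250 ≈ -2.7951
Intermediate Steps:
w = -17/10 (w = 1/(-5) + 6/(-4) = 1*(-⅕) + 6*(-¼) = -⅕ - 3/2 = -17/10 ≈ -1.7000)
V(l) = 17/10 + l (V(l) = -1*(-17/10) + l = 17/10 + l)
V(-3)*(55/117 + 210/125) = (17/10 - 3)*(55/117 + 210/125) = -13*(55*(1/117) + 210*(1/125))/10 = -13*(55/117 + 42/25)/10 = -13/10*6289/2925 = -6289/2250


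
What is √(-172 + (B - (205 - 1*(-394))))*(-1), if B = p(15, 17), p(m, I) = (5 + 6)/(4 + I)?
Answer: -2*I*√84945/21 ≈ -27.757*I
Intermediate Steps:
p(m, I) = 11/(4 + I)
B = 11/21 (B = 11/(4 + 17) = 11/21 ≈ 0.52381)
√(-172 + (B - (205 - 1*(-394))))*(-1) = √(-172 + (11/21 - (205 - 1*(-394))))*(-1) = √(-172 + (11/21 - (205 + 394)))*(-1) = √(-172 + (11/21 - 1*599))*(-1) = √(-172 + (11/21 - 599))*(-1) = √(-172 - 12568/21)*(-1) = √(-16180/21)*(-1) = (2*I*√84945/21)*(-1) = -2*I*√84945/21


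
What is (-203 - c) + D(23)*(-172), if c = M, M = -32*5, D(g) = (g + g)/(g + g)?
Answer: -215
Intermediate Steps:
D(g) = 1 (D(g) = (2*g)/((2*g)) = (2*g)*(1/(2*g)) = 1)
M = -160
c = -160
(-203 - c) + D(23)*(-172) = (-203 - 1*(-160)) + 1*(-172) = (-203 + 160) - 172 = -43 - 172 = -215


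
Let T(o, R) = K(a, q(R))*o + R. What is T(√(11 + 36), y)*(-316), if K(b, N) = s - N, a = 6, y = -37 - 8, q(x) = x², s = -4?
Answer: 14220 + 641164*√47 ≈ 4.4098e+6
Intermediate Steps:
y = -45
K(b, N) = -4 - N
T(o, R) = R + o*(-4 - R²) (T(o, R) = (-4 - R²)*o + R = o*(-4 - R²) + R = R + o*(-4 - R²))
T(√(11 + 36), y)*(-316) = (-45 - √(11 + 36)*(4 + (-45)²))*(-316) = (-45 - √47*(4 + 2025))*(-316) = (-45 - 1*√47*2029)*(-316) = (-45 - 2029*√47)*(-316) = 14220 + 641164*√47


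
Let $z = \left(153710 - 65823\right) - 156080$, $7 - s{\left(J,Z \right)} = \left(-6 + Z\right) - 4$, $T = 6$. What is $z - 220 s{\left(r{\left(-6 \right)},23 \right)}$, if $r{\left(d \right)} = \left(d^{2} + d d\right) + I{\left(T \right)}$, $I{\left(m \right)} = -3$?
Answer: $-66873$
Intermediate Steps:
$r{\left(d \right)} = -3 + 2 d^{2}$ ($r{\left(d \right)} = \left(d^{2} + d d\right) - 3 = \left(d^{2} + d^{2}\right) - 3 = 2 d^{2} - 3 = -3 + 2 d^{2}$)
$s{\left(J,Z \right)} = 17 - Z$ ($s{\left(J,Z \right)} = 7 - \left(\left(-6 + Z\right) - 4\right) = 7 - \left(-10 + Z\right) = 17 - Z$)
$z = -68193$ ($z = 87887 - 156080 = -68193$)
$z - 220 s{\left(r{\left(-6 \right)},23 \right)} = -68193 - 220 \left(17 - 23\right) = -68193 - -1320 = -68193 + 1320 = -66873$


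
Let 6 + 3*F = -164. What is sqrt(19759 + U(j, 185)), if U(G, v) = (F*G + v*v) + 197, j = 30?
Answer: sqrt(52481) ≈ 229.09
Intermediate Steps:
F = -170/3 (F = -2 + (1/3)*(-164) = -2 - 164/3 = -170/3 ≈ -56.667)
U(G, v) = 197 + v**2 - 170*G/3 (U(G, v) = (-170*G/3 + v*v) + 197 = (-170*G/3 + v**2) + 197 = (v**2 - 170*G/3) + 197 = 197 + v**2 - 170*G/3)
sqrt(19759 + U(j, 185)) = sqrt(19759 + (197 + 185**2 - 170/3*30)) = sqrt(19759 + (197 + 34225 - 1700)) = sqrt(19759 + 32722) = sqrt(52481)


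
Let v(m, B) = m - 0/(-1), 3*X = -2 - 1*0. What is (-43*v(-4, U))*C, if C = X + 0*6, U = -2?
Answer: -344/3 ≈ -114.67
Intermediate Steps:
X = -⅔ (X = (-2 - 1*0)/3 = (-2 + 0)/3 = (⅓)*(-2) = -⅔ ≈ -0.66667)
v(m, B) = m (v(m, B) = m - 0*(-1) = m - 1*0 = m + 0 = m)
C = -⅔ (C = -⅔ + 0*6 = -⅔ + 0 = -⅔ ≈ -0.66667)
(-43*v(-4, U))*C = -43*(-4)*(-⅔) = 172*(-⅔) = -344/3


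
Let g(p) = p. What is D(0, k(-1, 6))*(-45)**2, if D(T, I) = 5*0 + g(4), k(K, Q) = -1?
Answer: 8100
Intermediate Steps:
D(T, I) = 4 (D(T, I) = 5*0 + 4 = 0 + 4 = 4)
D(0, k(-1, 6))*(-45)**2 = 4*(-45)**2 = 4*2025 = 8100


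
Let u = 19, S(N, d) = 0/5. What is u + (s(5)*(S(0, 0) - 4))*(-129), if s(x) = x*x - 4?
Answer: 10855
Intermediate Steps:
s(x) = -4 + x**2 (s(x) = x**2 - 4 = -4 + x**2)
S(N, d) = 0 (S(N, d) = 0*(1/5) = 0)
u + (s(5)*(S(0, 0) - 4))*(-129) = 19 + ((-4 + 5**2)*(0 - 4))*(-129) = 19 + ((-4 + 25)*(-4))*(-129) = 19 + (21*(-4))*(-129) = 19 - 84*(-129) = 19 + 10836 = 10855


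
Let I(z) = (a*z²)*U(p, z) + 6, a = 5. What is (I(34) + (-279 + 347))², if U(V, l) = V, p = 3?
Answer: 303247396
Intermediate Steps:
I(z) = 6 + 15*z² (I(z) = (5*z²)*3 + 6 = 15*z² + 6 = 6 + 15*z²)
(I(34) + (-279 + 347))² = ((6 + 15*34²) + (-279 + 347))² = ((6 + 15*1156) + 68)² = ((6 + 17340) + 68)² = (17346 + 68)² = 17414² = 303247396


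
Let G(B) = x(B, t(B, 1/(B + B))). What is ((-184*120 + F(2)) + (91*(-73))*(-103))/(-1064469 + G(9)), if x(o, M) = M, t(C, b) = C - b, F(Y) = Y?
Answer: -1702674/2737183 ≈ -0.62205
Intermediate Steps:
G(B) = B - 1/(2*B) (G(B) = B - 1/(B + B) = B - 1/(2*B))
((-184*120 + F(2)) + (91*(-73))*(-103))/(-1064469 + G(9)) = ((-184*120 + 2) + (91*(-73))*(-103))/(-1064469 + (9 - ½/9)) = ((-22080 + 2) - 6643*(-103))/(-1064469 + (9 - ½*⅑)) = (-22078 + 684229)/(-1064469 + (9 - 1/18)) = 662151/(-1064469 + 161/18) = 662151/(-19160281/18) = 662151*(-18/19160281) = -1702674/2737183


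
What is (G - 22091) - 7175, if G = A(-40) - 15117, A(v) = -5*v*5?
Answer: -43383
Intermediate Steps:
A(v) = -25*v
G = -14117 (G = -25*(-40) - 15117 = 1000 - 15117 = -14117)
(G - 22091) - 7175 = (-14117 - 22091) - 7175 = -36208 - 7175 = -43383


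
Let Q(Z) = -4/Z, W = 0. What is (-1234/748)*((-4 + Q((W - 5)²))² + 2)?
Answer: -3722361/116875 ≈ -31.849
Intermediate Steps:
(-1234/748)*((-4 + Q((W - 5)²))² + 2) = (-1234/748)*((-4 - 4/(0 - 5)²)² + 2) = (-1234*1/748)*((-4 - 4/((-5)²))² + 2) = -617*((-4 - 4/25)² + 2)/374 = -617*((-104/25)² + 2)/374 = -617*(10816/625 + 2)/374 = -617/374*12066/625 = -3722361/116875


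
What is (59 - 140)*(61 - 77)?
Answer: 1296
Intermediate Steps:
(59 - 140)*(61 - 77) = -81*(-16) = 1296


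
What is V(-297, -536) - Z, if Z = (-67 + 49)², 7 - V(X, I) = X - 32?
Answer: 12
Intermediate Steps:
V(X, I) = 39 - X (V(X, I) = 7 - (X - 32) = 7 - (-32 + X) = 7 + (32 - X) = 39 - X)
Z = 324 (Z = (-18)² = 324)
V(-297, -536) - Z = (39 - 1*(-297)) - 1*324 = (39 + 297) - 324 = 336 - 324 = 12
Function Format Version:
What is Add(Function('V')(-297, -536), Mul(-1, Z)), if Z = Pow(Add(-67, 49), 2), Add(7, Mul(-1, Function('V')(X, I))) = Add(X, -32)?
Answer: 12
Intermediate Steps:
Function('V')(X, I) = Add(39, Mul(-1, X)) (Function('V')(X, I) = Add(7, Mul(-1, Add(X, -32))) = Add(7, Mul(-1, Add(-32, X))) = Add(7, Add(32, Mul(-1, X))) = Add(39, Mul(-1, X)))
Z = 324 (Z = Pow(-18, 2) = 324)
Add(Function('V')(-297, -536), Mul(-1, Z)) = Add(Add(39, Mul(-1, -297)), Mul(-1, 324)) = Add(Add(39, 297), -324) = Add(336, -324) = 12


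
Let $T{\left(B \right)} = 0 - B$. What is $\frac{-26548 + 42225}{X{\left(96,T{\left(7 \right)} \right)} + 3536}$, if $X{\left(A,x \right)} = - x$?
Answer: $\frac{15677}{3543} \approx 4.4248$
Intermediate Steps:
$T{\left(B \right)} = - B$
$\frac{-26548 + 42225}{X{\left(96,T{\left(7 \right)} \right)} + 3536} = \frac{-26548 + 42225}{- \left(-1\right) 7 + 3536} = \frac{15677}{\left(-1\right) \left(-7\right) + 3536} = \frac{15677}{7 + 3536} = \frac{15677}{3543}$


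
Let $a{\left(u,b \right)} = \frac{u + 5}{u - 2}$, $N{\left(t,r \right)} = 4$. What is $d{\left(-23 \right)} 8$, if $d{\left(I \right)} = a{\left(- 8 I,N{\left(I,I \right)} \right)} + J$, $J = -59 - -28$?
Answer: $- \frac{3116}{13} \approx -239.69$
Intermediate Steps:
$a{\left(u,b \right)} = \frac{5 + u}{-2 + u}$
$J = -31$ ($J = -59 + 28 = -31$)
$d{\left(I \right)} = -31 + \frac{5 - 8 I}{-2 - 8 I}$ ($d{\left(I \right)} = \frac{5 - 8 I}{-2 - 8 I} - 31 = -31 + \frac{5 - 8 I}{-2 - 8 I}$)
$d{\left(-23 \right)} 8 = \frac{-67 - -5520}{2 \left(1 + 4 \left(-23\right)\right)} 8 = \frac{-67 + 5520}{2 \left(1 - 92\right)} 8 = \frac{1}{2} \frac{1}{-91} \cdot 5453 \cdot 8 = \frac{1}{2} \left(- \frac{1}{91}\right) 5453 \cdot 8 = \left(- \frac{779}{26}\right) 8 = - \frac{3116}{13}$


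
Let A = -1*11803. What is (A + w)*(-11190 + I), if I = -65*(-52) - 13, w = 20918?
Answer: -71306645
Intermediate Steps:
I = 3367 (I = 3380 - 13 = 3367)
A = -11803
(A + w)*(-11190 + I) = (-11803 + 20918)*(-11190 + 3367) = 9115*(-7823) = -71306645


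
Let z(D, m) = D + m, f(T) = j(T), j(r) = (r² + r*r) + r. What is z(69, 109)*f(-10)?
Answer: 33820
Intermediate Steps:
j(r) = r + 2*r² (j(r) = (r² + r²) + r = 2*r² + r = r + 2*r²)
f(T) = T*(1 + 2*T)
z(69, 109)*f(-10) = (69 + 109)*(-10*(1 + 2*(-10))) = 178*(-10*(1 - 20)) = 178*(-10*(-19)) = 178*190 = 33820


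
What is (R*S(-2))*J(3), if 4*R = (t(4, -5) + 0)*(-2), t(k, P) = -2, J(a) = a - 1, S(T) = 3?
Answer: 6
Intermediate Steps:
J(a) = -1 + a
R = 1 (R = ((-2 + 0)*(-2))/4 = (-2*(-2))/4 = (¼)*4 = 1)
(R*S(-2))*J(3) = (1*3)*(-1 + 3) = 3*2 = 6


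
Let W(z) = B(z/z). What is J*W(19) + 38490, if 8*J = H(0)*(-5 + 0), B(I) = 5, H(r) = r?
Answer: 38490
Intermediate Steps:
W(z) = 5
J = 0 (J = (0*(-5 + 0))/8 = (0*(-5))/8 = (⅛)*0 = 0)
J*W(19) + 38490 = 0*5 + 38490 = 0 + 38490 = 38490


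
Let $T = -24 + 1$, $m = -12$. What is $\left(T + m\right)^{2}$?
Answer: $1225$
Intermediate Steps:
$T = -23$
$\left(T + m\right)^{2} = \left(-23 - 12\right)^{2} = \left(-35\right)^{2} = 1225$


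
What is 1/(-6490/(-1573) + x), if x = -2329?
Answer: -143/332457 ≈ -0.00043013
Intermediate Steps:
1/(-6490/(-1573) + x) = 1/(-6490/(-1573) - 2329) = 1/(-6490*(-1/1573) - 2329) = 1/(590/143 - 2329) = 1/(-332457/143) = -143/332457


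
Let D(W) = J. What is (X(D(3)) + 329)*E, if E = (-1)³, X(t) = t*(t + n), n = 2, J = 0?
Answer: -329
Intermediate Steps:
D(W) = 0
X(t) = t*(2 + t) (X(t) = t*(t + 2) = t*(2 + t))
E = -1
(X(D(3)) + 329)*E = (0*(2 + 0) + 329)*(-1) = (0*2 + 329)*(-1) = (0 + 329)*(-1) = 329*(-1) = -329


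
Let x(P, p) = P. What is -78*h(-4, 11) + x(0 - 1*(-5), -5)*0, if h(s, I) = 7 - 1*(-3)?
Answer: -780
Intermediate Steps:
h(s, I) = 10 (h(s, I) = 7 + 3 = 10)
-78*h(-4, 11) + x(0 - 1*(-5), -5)*0 = -78*10 + (0 - 1*(-5))*0 = -780 + (0 + 5)*0 = -780 + 5*0 = -780 + 0 = -780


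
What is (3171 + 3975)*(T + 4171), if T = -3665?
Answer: 3615876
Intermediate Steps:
(3171 + 3975)*(T + 4171) = (3171 + 3975)*(-3665 + 4171) = 7146*506 = 3615876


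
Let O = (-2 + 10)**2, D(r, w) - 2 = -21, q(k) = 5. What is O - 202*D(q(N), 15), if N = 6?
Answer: 3902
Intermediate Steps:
D(r, w) = -19 (D(r, w) = 2 - 21 = -19)
O = 64 (O = 8**2 = 64)
O - 202*D(q(N), 15) = 64 - 202*(-19) = 64 + 3838 = 3902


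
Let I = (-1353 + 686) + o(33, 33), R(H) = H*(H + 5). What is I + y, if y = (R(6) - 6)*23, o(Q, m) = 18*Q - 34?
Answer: 1273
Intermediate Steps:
o(Q, m) = -34 + 18*Q
R(H) = H*(5 + H)
I = -107 (I = (-1353 + 686) + (-34 + 18*33) = -667 + (-34 + 594) = -667 + 560 = -107)
y = 1380 (y = (6*(5 + 6) - 6)*23 = (6*11 - 6)*23 = (66 - 6)*23 = 60*23 = 1380)
I + y = -107 + 1380 = 1273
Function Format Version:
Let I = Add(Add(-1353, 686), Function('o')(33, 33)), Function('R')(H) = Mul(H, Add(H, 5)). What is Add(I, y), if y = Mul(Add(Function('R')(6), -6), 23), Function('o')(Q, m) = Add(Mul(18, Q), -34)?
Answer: 1273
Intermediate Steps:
Function('o')(Q, m) = Add(-34, Mul(18, Q))
Function('R')(H) = Mul(H, Add(5, H))
I = -107 (I = Add(Add(-1353, 686), Add(-34, Mul(18, 33))) = Add(-667, Add(-34, 594)) = Add(-667, 560) = -107)
y = 1380 (y = Mul(Add(Mul(6, Add(5, 6)), -6), 23) = Mul(Add(Mul(6, 11), -6), 23) = Mul(Add(66, -6), 23) = Mul(60, 23) = 1380)
Add(I, y) = Add(-107, 1380) = 1273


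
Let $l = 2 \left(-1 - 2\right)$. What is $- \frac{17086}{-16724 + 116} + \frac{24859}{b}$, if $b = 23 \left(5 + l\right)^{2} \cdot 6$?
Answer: $\frac{34601345}{190992} \approx 181.17$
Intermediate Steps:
$l = -6$ ($l = 2 \left(-3\right) = -6$)
$b = 138$ ($b = 23 \left(5 - 6\right)^{2} \cdot 6 = 23 \left(-1\right)^{2} \cdot 6 = 23 \cdot 1 \cdot 6 = 23 \cdot 6 = 138$)
$- \frac{17086}{-16724 + 116} + \frac{24859}{b} = - \frac{17086}{-16724 + 116} + \frac{24859}{138} = - \frac{17086}{-16608} + 24859 \cdot \frac{1}{138} = \left(-17086\right) \left(- \frac{1}{16608}\right) + \frac{24859}{138} = \frac{8543}{8304} + \frac{24859}{138} = \frac{34601345}{190992}$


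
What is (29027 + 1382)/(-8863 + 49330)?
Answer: 647/861 ≈ 0.75145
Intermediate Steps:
(29027 + 1382)/(-8863 + 49330) = 30409/40467 = 30409*(1/40467) = 647/861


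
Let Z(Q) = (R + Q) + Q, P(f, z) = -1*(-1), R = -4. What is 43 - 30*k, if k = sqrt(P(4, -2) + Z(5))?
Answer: 43 - 30*sqrt(7) ≈ -36.373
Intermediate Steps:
P(f, z) = 1
Z(Q) = -4 + 2*Q (Z(Q) = (-4 + Q) + Q = -4 + 2*Q)
k = sqrt(7) (k = sqrt(1 + (-4 + 2*5)) = sqrt(1 + (-4 + 10)) = sqrt(1 + 6) = sqrt(7) ≈ 2.6458)
43 - 30*k = 43 - 30*sqrt(7)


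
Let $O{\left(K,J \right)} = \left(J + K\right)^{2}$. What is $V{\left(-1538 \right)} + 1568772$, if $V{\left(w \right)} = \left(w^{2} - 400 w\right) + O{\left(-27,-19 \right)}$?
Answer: $4551532$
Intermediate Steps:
$V{\left(w \right)} = 2116 + w^{2} - 400 w$ ($V{\left(w \right)} = \left(w^{2} - 400 w\right) + \left(-19 - 27\right)^{2} = \left(w^{2} - 400 w\right) + \left(-46\right)^{2} = \left(w^{2} - 400 w\right) + 2116 = 2116 + w^{2} - 400 w$)
$V{\left(-1538 \right)} + 1568772 = \left(2116 + \left(-1538\right)^{2} - -615200\right) + 1568772 = \left(2116 + 2365444 + 615200\right) + 1568772 = 2982760 + 1568772 = 4551532$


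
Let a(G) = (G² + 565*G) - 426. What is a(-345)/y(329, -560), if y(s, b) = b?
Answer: 38163/280 ≈ 136.30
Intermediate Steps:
a(G) = -426 + G² + 565*G
a(-345)/y(329, -560) = (-426 + (-345)² + 565*(-345))/(-560) = (-426 + 119025 - 194925)*(-1/560) = -76326*(-1/560) = 38163/280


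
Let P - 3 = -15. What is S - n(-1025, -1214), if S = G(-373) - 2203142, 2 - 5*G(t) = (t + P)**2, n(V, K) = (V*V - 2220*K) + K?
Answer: -29886388/5 ≈ -5.9773e+6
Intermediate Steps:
P = -12 (P = 3 - 15 = -12)
n(V, K) = V**2 - 2219*K (n(V, K) = (V**2 - 2220*K) + K = V**2 - 2219*K)
G(t) = 2/5 - (-12 + t)**2/5 (G(t) = 2/5 - (t - 12)**2/5 = 2/5 - (-12 + t)**2/5)
S = -11163933/5 (S = (2/5 - (-12 - 373)**2/5) - 2203142 = (2/5 - 1/5*(-385)**2) - 2203142 = (2/5 - 1/5*148225) - 2203142 = (2/5 - 29645) - 2203142 = -148223/5 - 2203142 = -11163933/5 ≈ -2.2328e+6)
S - n(-1025, -1214) = -11163933/5 - ((-1025)**2 - 2219*(-1214)) = -11163933/5 - (1050625 + 2693866) = -11163933/5 - 1*3744491 = -11163933/5 - 3744491 = -29886388/5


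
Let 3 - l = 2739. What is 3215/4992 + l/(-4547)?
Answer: 28276717/22698624 ≈ 1.2457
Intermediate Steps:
l = -2736 (l = 3 - 1*2739 = 3 - 2739 = -2736)
3215/4992 + l/(-4547) = 3215/4992 - 2736/(-4547) = 3215*(1/4992) - 2736*(-1/4547) = 3215/4992 + 2736/4547 = 28276717/22698624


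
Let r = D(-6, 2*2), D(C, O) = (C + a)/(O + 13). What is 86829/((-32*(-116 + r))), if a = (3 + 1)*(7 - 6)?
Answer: 492031/21056 ≈ 23.368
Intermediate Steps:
a = 4 (a = 4*1 = 4)
D(C, O) = (4 + C)/(13 + O) (D(C, O) = (C + 4)/(O + 13) = (4 + C)/(13 + O))
r = -2/17 (r = (4 - 6)/(13 + 2*2) = -2/(13 + 4) = -2/17 ≈ -0.11765)
86829/((-32*(-116 + r))) = 86829/((-32*(-116 - 2/17))) = 86829/((-32*(-1974/17))) = 86829/(63168/17) = 86829*(17/63168) = 492031/21056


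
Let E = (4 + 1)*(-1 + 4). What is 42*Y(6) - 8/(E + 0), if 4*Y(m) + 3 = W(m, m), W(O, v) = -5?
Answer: -1268/15 ≈ -84.533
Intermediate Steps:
Y(m) = -2 (Y(m) = -3/4 + (1/4)*(-5) = -3/4 - 5/4 = -2)
E = 15 (E = 5*3 = 15)
42*Y(6) - 8/(E + 0) = 42*(-2) - 8/(15 + 0) = -84 - 8/15 = -1268/15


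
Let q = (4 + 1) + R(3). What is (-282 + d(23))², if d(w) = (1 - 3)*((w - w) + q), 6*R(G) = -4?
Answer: 760384/9 ≈ 84487.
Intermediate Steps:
R(G) = -⅔ (R(G) = (⅙)*(-4) = -⅔)
q = 13/3 (q = (4 + 1) - ⅔ = 5 - ⅔ = 13/3 ≈ 4.3333)
d(w) = -26/3 (d(w) = (1 - 3)*((w - w) + 13/3) = -2*(0 + 13/3) = -2*13/3 = -26/3)
(-282 + d(23))² = (-282 - 26/3)² = (-872/3)² = 760384/9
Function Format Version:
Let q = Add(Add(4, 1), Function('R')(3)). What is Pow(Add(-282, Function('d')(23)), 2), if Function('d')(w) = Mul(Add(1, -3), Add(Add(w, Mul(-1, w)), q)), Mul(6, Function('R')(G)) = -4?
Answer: Rational(760384, 9) ≈ 84487.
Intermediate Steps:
Function('R')(G) = Rational(-2, 3) (Function('R')(G) = Mul(Rational(1, 6), -4) = Rational(-2, 3))
q = Rational(13, 3) (q = Add(Add(4, 1), Rational(-2, 3)) = Add(5, Rational(-2, 3)) = Rational(13, 3) ≈ 4.3333)
Function('d')(w) = Rational(-26, 3) (Function('d')(w) = Mul(Add(1, -3), Add(Add(w, Mul(-1, w)), Rational(13, 3))) = Mul(-2, Add(0, Rational(13, 3))) = Mul(-2, Rational(13, 3)) = Rational(-26, 3))
Pow(Add(-282, Function('d')(23)), 2) = Pow(Add(-282, Rational(-26, 3)), 2) = Pow(Rational(-872, 3), 2) = Rational(760384, 9)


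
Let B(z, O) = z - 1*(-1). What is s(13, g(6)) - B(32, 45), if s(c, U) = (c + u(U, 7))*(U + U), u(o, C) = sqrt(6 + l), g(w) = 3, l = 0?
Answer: 45 + 6*sqrt(6) ≈ 59.697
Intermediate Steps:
u(o, C) = sqrt(6) (u(o, C) = sqrt(6 + 0) = sqrt(6))
s(c, U) = 2*U*(c + sqrt(6)) (s(c, U) = (c + sqrt(6))*(U + U) = (c + sqrt(6))*(2*U) = 2*U*(c + sqrt(6)))
B(z, O) = 1 + z (B(z, O) = z + 1 = 1 + z)
s(13, g(6)) - B(32, 45) = 2*3*(13 + sqrt(6)) - (1 + 32) = (78 + 6*sqrt(6)) - 1*33 = (78 + 6*sqrt(6)) - 33 = 45 + 6*sqrt(6)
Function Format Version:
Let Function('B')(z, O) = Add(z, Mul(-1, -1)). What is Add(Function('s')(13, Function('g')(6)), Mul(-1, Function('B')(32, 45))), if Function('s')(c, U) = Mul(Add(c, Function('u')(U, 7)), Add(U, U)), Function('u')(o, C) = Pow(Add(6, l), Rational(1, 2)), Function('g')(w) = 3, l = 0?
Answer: Add(45, Mul(6, Pow(6, Rational(1, 2)))) ≈ 59.697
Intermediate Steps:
Function('u')(o, C) = Pow(6, Rational(1, 2)) (Function('u')(o, C) = Pow(Add(6, 0), Rational(1, 2)) = Pow(6, Rational(1, 2)))
Function('s')(c, U) = Mul(2, U, Add(c, Pow(6, Rational(1, 2)))) (Function('s')(c, U) = Mul(Add(c, Pow(6, Rational(1, 2))), Add(U, U)) = Mul(Add(c, Pow(6, Rational(1, 2))), Mul(2, U)) = Mul(2, U, Add(c, Pow(6, Rational(1, 2)))))
Function('B')(z, O) = Add(1, z) (Function('B')(z, O) = Add(z, 1) = Add(1, z))
Add(Function('s')(13, Function('g')(6)), Mul(-1, Function('B')(32, 45))) = Add(Mul(2, 3, Add(13, Pow(6, Rational(1, 2)))), Mul(-1, Add(1, 32))) = Add(Add(78, Mul(6, Pow(6, Rational(1, 2)))), Mul(-1, 33)) = Add(Add(78, Mul(6, Pow(6, Rational(1, 2)))), -33) = Add(45, Mul(6, Pow(6, Rational(1, 2))))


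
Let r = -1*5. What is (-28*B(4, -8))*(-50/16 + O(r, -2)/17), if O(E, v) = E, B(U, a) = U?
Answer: 6510/17 ≈ 382.94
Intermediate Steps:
r = -5
(-28*B(4, -8))*(-50/16 + O(r, -2)/17) = (-28*4)*(-50/16 - 5/17) = -112*(-50*1/16 - 5*1/17) = -112*(-25/8 - 5/17) = -112*(-465/136) = 6510/17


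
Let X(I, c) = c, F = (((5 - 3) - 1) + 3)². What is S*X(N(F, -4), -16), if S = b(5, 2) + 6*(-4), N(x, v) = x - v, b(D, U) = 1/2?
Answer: 376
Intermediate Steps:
b(D, U) = ½
F = 16 (F = ((2 - 1) + 3)² = (1 + 3)² = 4² = 16)
S = -47/2 (S = ½ + 6*(-4) = ½ - 24 = -47/2 ≈ -23.500)
S*X(N(F, -4), -16) = -47/2*(-16) = 376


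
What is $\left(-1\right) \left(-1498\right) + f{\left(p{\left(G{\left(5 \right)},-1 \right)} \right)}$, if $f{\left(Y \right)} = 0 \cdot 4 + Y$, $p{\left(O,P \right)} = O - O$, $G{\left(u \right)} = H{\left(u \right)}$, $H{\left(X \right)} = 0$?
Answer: $1498$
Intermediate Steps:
$G{\left(u \right)} = 0$
$p{\left(O,P \right)} = 0$
$f{\left(Y \right)} = Y$ ($f{\left(Y \right)} = 0 + Y = Y$)
$\left(-1\right) \left(-1498\right) + f{\left(p{\left(G{\left(5 \right)},-1 \right)} \right)} = \left(-1\right) \left(-1498\right) + 0 = 1498 + 0 = 1498$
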